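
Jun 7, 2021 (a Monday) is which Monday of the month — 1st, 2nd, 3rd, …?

Day 7 falls in week ⌈7/7⌉ of the month.
Days 1–7 hold the 1st Monday, 8–14 the 2nd, 15–21 the 3rd, 22–28 the 4th, 29–31 the 5th.
7 is in the range for the 1st.

1st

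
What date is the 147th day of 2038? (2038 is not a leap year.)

May 27, 2038

Jan has 31 days (147 − 31 = 116 remain).
Feb has 28 days (116 − 28 = 88 remain).
Mar has 31 days (88 − 31 = 57 remain).
Apr has 30 days (57 − 30 = 27 remain).
27 into May → May 27.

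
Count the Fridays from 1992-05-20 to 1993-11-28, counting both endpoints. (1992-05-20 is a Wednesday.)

80

1992-05-20 is a Wednesday; the first Friday on or after it is 1992-05-22 (2 days later).
From 1992-05-22 to 1993-11-28: 223 + 332 = 555 days (rest of 1992, to 1993-11-28 in 1993).
555 ÷ 7 = 79 full weeks with remainder 2, so 79 more Fridays after the first → 80.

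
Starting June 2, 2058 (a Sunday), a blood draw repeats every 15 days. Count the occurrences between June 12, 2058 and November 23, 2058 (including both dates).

Occurrences land 15·i days after June 2, 2058 for i = 0, 1, 2, …
June 12, 2058 is 10 days after the start; 10 ÷ 15 = 0 remainder 10; since the remainder is 10, round up to i = 1. First occurrence in the window: #2 on June 17, 2058 (1×15 = 15 days in).
November 23, 2058 is 174 days after the start; 174 ÷ 15 = 11 remainder 9. Last occurrence in the window: #12 on November 14, 2058.
Occurrences #2 through #12: 11 in total.

11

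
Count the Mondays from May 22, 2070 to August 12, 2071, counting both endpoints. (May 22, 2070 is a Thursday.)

May 22, 2070 is a Thursday; the first Monday on or after it is May 26, 2070 (4 days later).
From May 26, 2070 to August 12, 2071: 219 + 224 = 443 days (rest of 2070, to August 12, 2071 in 2071).
443 ÷ 7 = 63 full weeks with remainder 2, so 63 more Mondays after the first → 64.

64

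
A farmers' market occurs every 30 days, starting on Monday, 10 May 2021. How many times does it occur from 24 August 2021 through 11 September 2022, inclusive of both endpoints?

Occurrences land 30·i days after 10 May 2021 for i = 0, 1, 2, …
24 August 2021 is 106 days after the start; 106 ÷ 30 = 3 remainder 16; since the remainder is 16, round up to i = 4. First occurrence in the window: #5 on 7 September 2021 (4×30 = 120 days in).
11 September 2022 is 489 days after the start; 489 ÷ 30 = 16 remainder 9. Last occurrence in the window: #17 on 2 September 2022.
Occurrences #5 through #17: 13 in total.

13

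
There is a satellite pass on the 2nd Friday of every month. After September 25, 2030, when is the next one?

September 2030 starts on a Sunday; its first Friday is the 6th, so the 2nd Friday is the 13th — September 13, 2030.
That is not after September 25, 2030, so look at October 2030.
October 2030 starts on a Tuesday; its first Friday is the 4th, so the 2nd Friday is the 11th — October 11, 2030.

October 11, 2030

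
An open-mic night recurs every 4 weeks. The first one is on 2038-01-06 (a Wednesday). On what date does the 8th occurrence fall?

2038-07-21

The 8th occurrence is 7 intervals after the first: 7 × 28 = 196 days after 2038-01-06.
January has 31 days — 25 days to the end of January leaves 171.
February has 28 days (143 left).
March has 31 days (112 left).
April has 30 days (82 left).
May has 31 days (51 left).
June has 30 days (21 left).
21 days into July → 2038-07-21.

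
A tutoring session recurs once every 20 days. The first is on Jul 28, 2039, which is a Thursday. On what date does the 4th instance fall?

The 4th occurrence is 3 intervals after the first: 3 × 20 = 60 days after Jul 28, 2039.
Jul has 31 days — 3 days to the end of Jul leaves 57.
Aug has 31 days (26 left).
26 days into Sep → Sep 26, 2039.

Sep 26, 2039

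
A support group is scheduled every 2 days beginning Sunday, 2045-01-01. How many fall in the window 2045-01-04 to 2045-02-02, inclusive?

Occurrences land 2·i days after 2045-01-01 for i = 0, 1, 2, …
2045-01-04 is 3 days after the start; 3 ÷ 2 = 1 remainder 1; since the remainder is 1, round up to i = 2. First occurrence in the window: #3 on 2045-01-05 (2×2 = 4 days in).
2045-02-02 is 32 days after the start; 32 ÷ 2 = 16 remainder 0. Last occurrence in the window: #17 on 2045-02-02.
Occurrences #3 through #17: 15 in total.

15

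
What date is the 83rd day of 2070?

March 24, 2070

January has 31 days (83 − 31 = 52 remain).
February has 28 days (52 − 28 = 24 remain).
24 into March → March 24.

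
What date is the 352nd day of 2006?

2006-12-18

January has 31 days (352 − 31 = 321 remain).
February has 28 days (321 − 28 = 293 remain).
March has 31 days (293 − 31 = 262 remain).
April has 30 days (262 − 30 = 232 remain).
May has 31 days (232 − 31 = 201 remain).
June has 30 days (201 − 30 = 171 remain).
July has 31 days (171 − 31 = 140 remain).
August has 31 days (140 − 31 = 109 remain).
September has 30 days (109 − 30 = 79 remain).
October has 31 days (79 − 31 = 48 remain).
November has 30 days (48 − 30 = 18 remain).
18 into December → December 18.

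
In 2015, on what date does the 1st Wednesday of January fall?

The first Wednesday of January 2015 is January 7.

2015-01-07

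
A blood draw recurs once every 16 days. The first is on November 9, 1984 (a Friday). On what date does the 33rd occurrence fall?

The 33rd occurrence is 32 intervals after the first: 32 × 16 = 512 days after November 9, 1984.
November has 30 days — 21 days to the end of November leaves 491.
From end of November to end of 1984 is 31 days (460 left).
1985 has 365 days (95 left).
January has 31 days (64 left).
February has 28 days (36 left).
March has 31 days (5 left).
5 days into April → April 5, 1986.

April 5, 1986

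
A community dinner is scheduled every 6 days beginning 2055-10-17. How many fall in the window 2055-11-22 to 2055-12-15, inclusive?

4

Occurrences land 6·i days after 2055-10-17 for i = 0, 1, 2, …
2055-11-22 is 36 days after the start; 36 ÷ 6 = 6 remainder 0. First occurrence in the window: #7 on 2055-11-22 (6×6 = 36 days in).
2055-12-15 is 59 days after the start; 59 ÷ 6 = 9 remainder 5. Last occurrence in the window: #10 on 2055-12-10.
Occurrences #7 through #10: 4 in total.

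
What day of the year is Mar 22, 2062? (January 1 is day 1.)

81

Days in months before Mar: 31 + 28 = 59.
Plus 22 days into Mar → day 81.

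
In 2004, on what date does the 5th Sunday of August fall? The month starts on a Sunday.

August 29, 2004

August 2004 begins on a Sunday, so the first Sunday is August 1.
The 5th Sunday is 4 weeks later: 1 + 28 = 29.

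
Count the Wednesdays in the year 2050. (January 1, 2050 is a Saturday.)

52

January 1, 2050 is a Saturday; the first Wednesday on or after it is January 5, 2050 (4 days later).
From January 5, 2050 to December 31, 2050: 26 + 28 + 31 + 30 + 31 + 30 + 31 + 31 + 30 + 31 + 30 + 31 = 360 days (rest of January, February, March, April, May, June, July, August, September, October, November, December).
360 ÷ 7 = 51 full weeks with remainder 3, so 51 more Wednesdays after the first → 52.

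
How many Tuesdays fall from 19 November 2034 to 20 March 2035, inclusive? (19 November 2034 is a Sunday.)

18

19 November 2034 is a Sunday; the first Tuesday on or after it is 21 November 2034 (2 days later).
From 21 November 2034 to 20 March 2035: 9 + 31 + 31 + 28 + 20 = 119 days (rest of November, December, January, February, March).
119 ÷ 7 = 17 full weeks with remainder 0, so 17 more Tuesdays after the first → 18.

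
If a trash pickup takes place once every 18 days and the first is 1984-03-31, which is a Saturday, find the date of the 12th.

1984-10-15

The 12th occurrence is 11 intervals after the first: 11 × 18 = 198 days after 1984-03-31.
March has 31 days — 0 days to the end of March leaves 198.
April has 30 days (168 left).
May has 31 days (137 left).
June has 30 days (107 left).
July has 31 days (76 left).
August has 31 days (45 left).
September has 30 days (15 left).
15 days into October → 1984-10-15.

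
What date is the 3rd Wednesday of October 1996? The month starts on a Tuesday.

1996-10-16

October 1996 begins on a Tuesday, so the first Wednesday is October 2 (1 day later).
The 3rd Wednesday is 2 weeks later: 2 + 14 = 16.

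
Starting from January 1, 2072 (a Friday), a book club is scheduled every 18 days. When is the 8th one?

May 6, 2072

The 8th occurrence is 7 intervals after the first: 7 × 18 = 126 days after January 1, 2072.
January has 31 days — 30 days to the end of January leaves 96.
February has 29 days (67 left).
March has 31 days (36 left).
April has 30 days (6 left).
6 days into May → May 6, 2072.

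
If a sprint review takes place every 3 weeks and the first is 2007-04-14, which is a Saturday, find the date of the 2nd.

The 2nd occurrence is 1 interval after the first: 1 × 21 = 21 days after 2007-04-14.
April has 30 days — 16 days to the end of April leaves 5.
5 days into May → 2007-05-05.

2007-05-05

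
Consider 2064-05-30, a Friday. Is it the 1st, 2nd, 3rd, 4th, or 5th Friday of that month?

Day 30 falls in week ⌈30/7⌉ of the month.
Days 1–7 hold the 1st Friday, 8–14 the 2nd, 15–21 the 3rd, 22–28 the 4th, 29–31 the 5th.
30 is in the range for the 5th.

5th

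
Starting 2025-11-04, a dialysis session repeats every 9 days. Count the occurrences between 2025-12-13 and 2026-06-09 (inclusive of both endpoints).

20

Occurrences land 9·i days after 2025-11-04 for i = 0, 1, 2, …
2025-12-13 is 39 days after the start; 39 ÷ 9 = 4 remainder 3; since the remainder is 3, round up to i = 5. First occurrence in the window: #6 on 2025-12-19 (5×9 = 45 days in).
2026-06-09 is 217 days after the start; 217 ÷ 9 = 24 remainder 1. Last occurrence in the window: #25 on 2026-06-08.
Occurrences #6 through #25: 20 in total.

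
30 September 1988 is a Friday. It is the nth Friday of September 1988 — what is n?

Day 30 falls in week ⌈30/7⌉ of the month.
Days 1–7 hold the 1st Friday, 8–14 the 2nd, 15–21 the 3rd, 22–28 the 4th, 29–31 the 5th.
30 is in the range for the 5th.

5th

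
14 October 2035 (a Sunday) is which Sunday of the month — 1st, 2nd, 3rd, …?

Day 14 falls in week ⌈14/7⌉ of the month.
Days 1–7 hold the 1st Sunday, 8–14 the 2nd, 15–21 the 3rd, 22–28 the 4th, 29–31 the 5th.
14 is in the range for the 2nd.

2nd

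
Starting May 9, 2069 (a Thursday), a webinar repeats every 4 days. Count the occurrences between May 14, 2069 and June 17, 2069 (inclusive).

Occurrences land 4·i days after May 9, 2069 for i = 0, 1, 2, …
May 14, 2069 is 5 days after the start; 5 ÷ 4 = 1 remainder 1; since the remainder is 1, round up to i = 2. First occurrence in the window: #3 on May 17, 2069 (2×4 = 8 days in).
June 17, 2069 is 39 days after the start; 39 ÷ 4 = 9 remainder 3. Last occurrence in the window: #10 on June 14, 2069.
Occurrences #3 through #10: 8 in total.

8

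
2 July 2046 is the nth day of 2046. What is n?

Days in months before July: 31 + 28 + 31 + 30 + 31 + 30 = 181.
Plus 2 days into July → day 183.

183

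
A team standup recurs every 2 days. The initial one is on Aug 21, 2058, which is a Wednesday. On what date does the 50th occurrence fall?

Nov 27, 2058

The 50th occurrence is 49 intervals after the first: 49 × 2 = 98 days after Aug 21, 2058.
Aug has 31 days — 10 days to the end of Aug leaves 88.
Sep has 30 days (58 left).
Oct has 31 days (27 left).
27 days into Nov → Nov 27, 2058.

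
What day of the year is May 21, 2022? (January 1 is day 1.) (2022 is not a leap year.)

141

Days in months before May: 31 + 28 + 31 + 30 = 120.
Plus 21 days into May → day 141.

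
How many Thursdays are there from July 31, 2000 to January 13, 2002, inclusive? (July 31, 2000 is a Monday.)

76

July 31, 2000 is a Monday; the first Thursday on or after it is August 3, 2000 (3 days later).
From August 3, 2000 to January 13, 2002: 150 + 365 + 13 = 528 days (rest of 2000, 2001, to January 13, 2002 in 2002).
528 ÷ 7 = 75 full weeks with remainder 3, so 75 more Thursdays after the first → 76.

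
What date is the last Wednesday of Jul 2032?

Jul 28, 2032

Jul 2032 begins on a Thursday, so the first Wednesday is Jul 7 (6 days later).
Jul 2032 has 31 days. Adding weeks: 7, 14, 21, 28 — the last one ≤ 31 is the 28th.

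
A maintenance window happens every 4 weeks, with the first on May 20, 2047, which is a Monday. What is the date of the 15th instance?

June 15, 2048

The 15th occurrence is 14 intervals after the first: 14 × 28 = 392 days after May 20, 2047.
May has 31 days — 11 days to the end of May leaves 381.
June has 30 days (351 left).
July has 31 days (320 left).
August has 31 days (289 left).
September has 30 days (259 left).
October has 31 days (228 left).
November has 30 days (198 left).
December has 31 days (167 left).
January has 31 days (136 left).
February has 29 days (107 left).
March has 31 days (76 left).
April has 30 days (46 left).
May has 31 days (15 left).
15 days into June → June 15, 2048.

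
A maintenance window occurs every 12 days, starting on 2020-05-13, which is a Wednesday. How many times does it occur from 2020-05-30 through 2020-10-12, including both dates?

11

Occurrences land 12·i days after 2020-05-13 for i = 0, 1, 2, …
2020-05-30 is 17 days after the start; 17 ÷ 12 = 1 remainder 5; since the remainder is 5, round up to i = 2. First occurrence in the window: #3 on 2020-06-06 (2×12 = 24 days in).
2020-10-12 is 152 days after the start; 152 ÷ 12 = 12 remainder 8. Last occurrence in the window: #13 on 2020-10-04.
Occurrences #3 through #13: 11 in total.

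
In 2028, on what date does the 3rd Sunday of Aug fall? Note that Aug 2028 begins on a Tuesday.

Aug 20, 2028

Aug 2028 begins on a Tuesday, so the first Sunday is Aug 6 (5 days later).
The 3rd Sunday is 2 weeks later: 6 + 14 = 20.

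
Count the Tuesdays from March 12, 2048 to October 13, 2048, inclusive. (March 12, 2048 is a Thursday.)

31

March 12, 2048 is a Thursday; the first Tuesday on or after it is March 17, 2048 (5 days later).
From March 17, 2048 to October 13, 2048: 14 + 30 + 31 + 30 + 31 + 31 + 30 + 13 = 210 days (rest of March, April, May, June, July, August, September, October).
210 ÷ 7 = 30 full weeks with remainder 0, so 30 more Tuesdays after the first → 31.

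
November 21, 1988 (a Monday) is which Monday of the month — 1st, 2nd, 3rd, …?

Day 21 falls in week ⌈21/7⌉ of the month.
Days 1–7 hold the 1st Monday, 8–14 the 2nd, 15–21 the 3rd, 22–28 the 4th, 29–31 the 5th.
21 is in the range for the 3rd.

3rd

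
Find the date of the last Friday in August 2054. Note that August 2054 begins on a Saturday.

August 2054 begins on a Saturday, so the first Friday is August 7 (6 days later).
August 2054 has 31 days. Adding weeks: 7, 14, 21, 28 — the last one ≤ 31 is the 28th.

2054-08-28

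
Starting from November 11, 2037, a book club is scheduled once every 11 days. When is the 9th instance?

February 7, 2038

The 9th occurrence is 8 intervals after the first: 8 × 11 = 88 days after November 11, 2037.
November has 30 days — 19 days to the end of November leaves 69.
December has 31 days (38 left).
January has 31 days (7 left).
7 days into February → February 7, 2038.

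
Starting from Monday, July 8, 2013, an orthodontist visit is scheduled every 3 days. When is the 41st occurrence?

November 5, 2013

The 41st occurrence is 40 intervals after the first: 40 × 3 = 120 days after July 8, 2013.
July has 31 days — 23 days to the end of July leaves 97.
August has 31 days (66 left).
September has 30 days (36 left).
October has 31 days (5 left).
5 days into November → November 5, 2013.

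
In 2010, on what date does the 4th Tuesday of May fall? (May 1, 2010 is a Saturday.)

25 May 2010

May 2010 begins on a Saturday, so the first Tuesday is May 4 (3 days later).
The 4th Tuesday is 3 weeks later: 4 + 21 = 25.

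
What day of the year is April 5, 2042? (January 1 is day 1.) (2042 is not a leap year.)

Days in months before April: 31 + 28 + 31 = 90.
Plus 5 days into April → day 95.

95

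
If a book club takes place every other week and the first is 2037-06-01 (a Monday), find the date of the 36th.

2038-10-04

The 36th occurrence is 35 intervals after the first: 35 × 14 = 490 days after 2037-06-01.
June has 30 days — 29 days to the end of June leaves 461.
From end of June to end of 2037 is 184 days (277 left).
January has 31 days (246 left).
February has 28 days (218 left).
March has 31 days (187 left).
April has 30 days (157 left).
May has 31 days (126 left).
June has 30 days (96 left).
July has 31 days (65 left).
August has 31 days (34 left).
September has 30 days (4 left).
4 days into October → 2038-10-04.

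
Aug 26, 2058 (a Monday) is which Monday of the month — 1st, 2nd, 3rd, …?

Day 26 falls in week ⌈26/7⌉ of the month.
Days 1–7 hold the 1st Monday, 8–14 the 2nd, 15–21 the 3rd, 22–28 the 4th, 29–31 the 5th.
26 is in the range for the 4th.

4th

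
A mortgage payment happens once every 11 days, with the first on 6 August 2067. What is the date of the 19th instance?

The 19th occurrence is 18 intervals after the first: 18 × 11 = 198 days after 6 August 2067.
August has 31 days — 25 days to the end of August leaves 173.
September has 30 days (143 left).
October has 31 days (112 left).
November has 30 days (82 left).
December has 31 days (51 left).
January has 31 days (20 left).
20 days into February → 20 February 2068.

20 February 2068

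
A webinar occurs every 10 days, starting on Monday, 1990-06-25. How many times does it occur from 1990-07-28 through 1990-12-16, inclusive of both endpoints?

Occurrences land 10·i days after 1990-06-25 for i = 0, 1, 2, …
1990-07-28 is 33 days after the start; 33 ÷ 10 = 3 remainder 3; since the remainder is 3, round up to i = 4. First occurrence in the window: #5 on 1990-08-04 (4×10 = 40 days in).
1990-12-16 is 174 days after the start; 174 ÷ 10 = 17 remainder 4. Last occurrence in the window: #18 on 1990-12-12.
Occurrences #5 through #18: 14 in total.

14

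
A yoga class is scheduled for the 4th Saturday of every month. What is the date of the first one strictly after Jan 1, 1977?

Jan 22, 1977

Jan 1977 starts on a Saturday; its first Saturday is the 1st, so the 4th Saturday is the 22nd — Jan 22, 1977.
Jan 22, 1977 is after Jan 1, 1977, so that is the next one.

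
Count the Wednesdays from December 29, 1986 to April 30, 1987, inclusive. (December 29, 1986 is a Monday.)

18

December 29, 1986 is a Monday; the first Wednesday on or after it is December 31, 1986 (2 days later).
From December 31, 1986 to April 30, 1987: 0 + 31 + 28 + 31 + 30 = 120 days (rest of December, January, February, March, April).
120 ÷ 7 = 17 full weeks with remainder 1, so 17 more Wednesdays after the first → 18.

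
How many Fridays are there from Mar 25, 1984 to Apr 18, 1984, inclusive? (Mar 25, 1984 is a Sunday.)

Mar 25, 1984 is a Sunday; the first Friday on or after it is Mar 30, 1984 (5 days later).
From Mar 30, 1984 to Apr 18, 1984: 1 + 18 = 19 days (rest of Mar, Apr).
19 ÷ 7 = 2 full weeks with remainder 5, so 2 more Fridays after the first → 3.

3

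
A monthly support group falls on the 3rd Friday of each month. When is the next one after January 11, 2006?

January 20, 2006

January 2006 starts on a Sunday; its first Friday is the 6th, so the 3rd Friday is the 20th — January 20, 2006.
January 20, 2006 is after January 11, 2006, so that is the next one.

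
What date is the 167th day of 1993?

January has 31 days (167 − 31 = 136 remain).
February has 28 days (136 − 28 = 108 remain).
March has 31 days (108 − 31 = 77 remain).
April has 30 days (77 − 30 = 47 remain).
May has 31 days (47 − 31 = 16 remain).
16 into June → June 16.

16 June 1993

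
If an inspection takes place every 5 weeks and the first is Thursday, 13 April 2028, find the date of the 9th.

18 January 2029

The 9th occurrence is 8 intervals after the first: 8 × 35 = 280 days after 13 April 2028.
April has 30 days — 17 days to the end of April leaves 263.
May has 31 days (232 left).
June has 30 days (202 left).
July has 31 days (171 left).
August has 31 days (140 left).
September has 30 days (110 left).
October has 31 days (79 left).
November has 30 days (49 left).
December has 31 days (18 left).
18 days into January → 18 January 2029.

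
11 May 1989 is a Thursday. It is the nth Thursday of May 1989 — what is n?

2nd

Day 11 falls in week ⌈11/7⌉ of the month.
Days 1–7 hold the 1st Thursday, 8–14 the 2nd, 15–21 the 3rd, 22–28 the 4th, 29–31 the 5th.
11 is in the range for the 2nd.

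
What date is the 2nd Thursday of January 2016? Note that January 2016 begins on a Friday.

2016-01-14

January 2016 begins on a Friday, so the first Thursday is January 7 (6 days later).
The 2nd Thursday is 1 weeks later: 7 + 7 = 14.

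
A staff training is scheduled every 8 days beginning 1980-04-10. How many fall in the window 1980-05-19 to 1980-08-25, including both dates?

Occurrences land 8·i days after 1980-04-10 for i = 0, 1, 2, …
1980-05-19 is 39 days after the start; 39 ÷ 8 = 4 remainder 7; since the remainder is 7, round up to i = 5. First occurrence in the window: #6 on 1980-05-20 (5×8 = 40 days in).
1980-08-25 is 137 days after the start; 137 ÷ 8 = 17 remainder 1. Last occurrence in the window: #18 on 1980-08-24.
Occurrences #6 through #18: 13 in total.

13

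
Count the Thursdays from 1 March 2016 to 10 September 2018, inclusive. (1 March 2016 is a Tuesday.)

1 March 2016 is a Tuesday; the first Thursday on or after it is 3 March 2016 (2 days later).
From 3 March 2016 to 10 September 2018: 303 + 365 + 253 = 921 days (rest of 2016, 2017, to 10 September 2018 in 2018).
921 ÷ 7 = 131 full weeks with remainder 4, so 131 more Thursdays after the first → 132.

132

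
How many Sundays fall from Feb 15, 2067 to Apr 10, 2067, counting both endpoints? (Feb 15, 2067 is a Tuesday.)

Feb 15, 2067 is a Tuesday; the first Sunday on or after it is Feb 20, 2067 (5 days later).
From Feb 20, 2067 to Apr 10, 2067: 8 + 31 + 10 = 49 days (rest of Feb, Mar, Apr).
49 ÷ 7 = 7 full weeks with remainder 0, so 7 more Sundays after the first → 8.

8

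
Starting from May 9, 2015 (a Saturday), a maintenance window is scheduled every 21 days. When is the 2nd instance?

May 30, 2015

The 2nd occurrence is 1 interval after the first: 1 × 21 = 21 days after May 9, 2015.
21 days later is May 30, 2015.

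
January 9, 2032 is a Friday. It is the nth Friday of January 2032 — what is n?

2nd

Day 9 falls in week ⌈9/7⌉ of the month.
Days 1–7 hold the 1st Friday, 8–14 the 2nd, 15–21 the 3rd, 22–28 the 4th, 29–31 the 5th.
9 is in the range for the 2nd.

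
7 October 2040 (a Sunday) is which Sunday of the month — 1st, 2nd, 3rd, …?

Day 7 falls in week ⌈7/7⌉ of the month.
Days 1–7 hold the 1st Sunday, 8–14 the 2nd, 15–21 the 3rd, 22–28 the 4th, 29–31 the 5th.
7 is in the range for the 1st.

1st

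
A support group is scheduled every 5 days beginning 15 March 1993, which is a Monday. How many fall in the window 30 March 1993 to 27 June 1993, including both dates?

Occurrences land 5·i days after 15 March 1993 for i = 0, 1, 2, …
30 March 1993 is 15 days after the start; 15 ÷ 5 = 3 remainder 0. First occurrence in the window: #4 on 30 March 1993 (3×5 = 15 days in).
27 June 1993 is 104 days after the start; 104 ÷ 5 = 20 remainder 4. Last occurrence in the window: #21 on 23 June 1993.
Occurrences #4 through #21: 18 in total.

18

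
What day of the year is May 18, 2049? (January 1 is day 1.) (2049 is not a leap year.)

Days in months before May: 31 + 28 + 31 + 30 = 120.
Plus 18 days into May → day 138.

138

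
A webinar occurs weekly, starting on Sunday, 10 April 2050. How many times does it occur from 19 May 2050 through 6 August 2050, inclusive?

Occurrences land 7·i days after 10 April 2050 for i = 0, 1, 2, …
19 May 2050 is 39 days after the start; 39 ÷ 7 = 5 remainder 4; since the remainder is 4, round up to i = 6. First occurrence in the window: #7 on 22 May 2050 (6×7 = 42 days in).
6 August 2050 is 118 days after the start; 118 ÷ 7 = 16 remainder 6. Last occurrence in the window: #17 on 31 July 2050.
Occurrences #7 through #17: 11 in total.

11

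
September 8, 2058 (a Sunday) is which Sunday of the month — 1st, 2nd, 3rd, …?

Day 8 falls in week ⌈8/7⌉ of the month.
Days 1–7 hold the 1st Sunday, 8–14 the 2nd, 15–21 the 3rd, 22–28 the 4th, 29–31 the 5th.
8 is in the range for the 2nd.

2nd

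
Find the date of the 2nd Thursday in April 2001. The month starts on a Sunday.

April 2001 begins on a Sunday, so the first Thursday is April 5 (4 days later).
The 2nd Thursday is 1 weeks later: 5 + 7 = 12.

April 12, 2001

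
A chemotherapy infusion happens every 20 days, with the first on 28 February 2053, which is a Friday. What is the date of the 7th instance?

The 7th occurrence is 6 intervals after the first: 6 × 20 = 120 days after 28 February 2053.
February has 28 days — 0 days to the end of February leaves 120.
March has 31 days (89 left).
April has 30 days (59 left).
May has 31 days (28 left).
28 days into June → 28 June 2053.

28 June 2053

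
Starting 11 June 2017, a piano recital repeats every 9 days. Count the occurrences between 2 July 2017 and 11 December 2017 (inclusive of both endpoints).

18

Occurrences land 9·i days after 11 June 2017 for i = 0, 1, 2, …
2 July 2017 is 21 days after the start; 21 ÷ 9 = 2 remainder 3; since the remainder is 3, round up to i = 3. First occurrence in the window: #4 on 8 July 2017 (3×9 = 27 days in).
11 December 2017 is 183 days after the start; 183 ÷ 9 = 20 remainder 3. Last occurrence in the window: #21 on 8 December 2017.
Occurrences #4 through #21: 18 in total.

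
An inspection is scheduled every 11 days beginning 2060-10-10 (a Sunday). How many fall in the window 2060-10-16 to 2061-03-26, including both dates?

15

Occurrences land 11·i days after 2060-10-10 for i = 0, 1, 2, …
2060-10-16 is 6 days after the start; 6 ÷ 11 = 0 remainder 6; since the remainder is 6, round up to i = 1. First occurrence in the window: #2 on 2060-10-21 (1×11 = 11 days in).
2061-03-26 is 167 days after the start; 167 ÷ 11 = 15 remainder 2. Last occurrence in the window: #16 on 2061-03-24.
Occurrences #2 through #16: 15 in total.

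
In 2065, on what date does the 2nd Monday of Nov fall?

Nov 2065 begins on a Sunday, so the first Monday is Nov 2 (1 day later).
The 2nd Monday is 1 weeks later: 2 + 7 = 9.

Nov 9, 2065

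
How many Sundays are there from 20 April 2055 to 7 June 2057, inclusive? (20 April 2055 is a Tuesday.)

20 April 2055 is a Tuesday; the first Sunday on or after it is 25 April 2055 (5 days later).
From 25 April 2055 to 7 June 2057: 250 + 366 + 158 = 774 days (rest of 2055, 2056, to 7 June 2057 in 2057).
774 ÷ 7 = 110 full weeks with remainder 4, so 110 more Sundays after the first → 111.

111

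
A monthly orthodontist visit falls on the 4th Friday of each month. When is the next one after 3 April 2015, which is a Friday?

April 2015 starts on a Wednesday; its first Friday is the 3rd, so the 4th Friday is the 24th — 24 April 2015.
24 April 2015 is after 3 April 2015, so that is the next one.

24 April 2015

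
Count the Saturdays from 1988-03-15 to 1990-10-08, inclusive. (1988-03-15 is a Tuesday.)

134

1988-03-15 is a Tuesday; the first Saturday on or after it is 1988-03-19 (4 days later).
From 1988-03-19 to 1990-10-08: 287 + 365 + 281 = 933 days (rest of 1988, 1989, to 1990-10-08 in 1990).
933 ÷ 7 = 133 full weeks with remainder 2, so 133 more Saturdays after the first → 134.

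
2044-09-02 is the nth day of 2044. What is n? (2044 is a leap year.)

Days in months before September: 31 + 29 + 31 + 30 + 31 + 30 + 31 + 31 = 244.
Plus 2 days into September → day 246.

246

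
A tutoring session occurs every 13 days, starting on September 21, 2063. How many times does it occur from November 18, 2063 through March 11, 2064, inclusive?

Occurrences land 13·i days after September 21, 2063 for i = 0, 1, 2, …
November 18, 2063 is 58 days after the start; 58 ÷ 13 = 4 remainder 6; since the remainder is 6, round up to i = 5. First occurrence in the window: #6 on November 25, 2063 (5×13 = 65 days in).
March 11, 2064 is 172 days after the start; 172 ÷ 13 = 13 remainder 3. Last occurrence in the window: #14 on March 8, 2064.
Occurrences #6 through #14: 9 in total.

9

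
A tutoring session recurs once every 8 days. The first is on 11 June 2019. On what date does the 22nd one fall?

The 22nd occurrence is 21 intervals after the first: 21 × 8 = 168 days after 11 June 2019.
June has 30 days — 19 days to the end of June leaves 149.
July has 31 days (118 left).
August has 31 days (87 left).
September has 30 days (57 left).
October has 31 days (26 left).
26 days into November → 26 November 2019.

26 November 2019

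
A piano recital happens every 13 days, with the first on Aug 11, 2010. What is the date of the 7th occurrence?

The 7th occurrence is 6 intervals after the first: 6 × 13 = 78 days after Aug 11, 2010.
Aug has 31 days — 20 days to the end of Aug leaves 58.
Sep has 30 days (28 left).
28 days into Oct → Oct 28, 2010.

Oct 28, 2010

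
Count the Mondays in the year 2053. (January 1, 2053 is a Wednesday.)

52

January 1, 2053 is a Wednesday; the first Monday on or after it is January 6, 2053 (5 days later).
From January 6, 2053 to December 31, 2053: 25 + 28 + 31 + 30 + 31 + 30 + 31 + 31 + 30 + 31 + 30 + 31 = 359 days (rest of January, February, March, April, May, June, July, August, September, October, November, December).
359 ÷ 7 = 51 full weeks with remainder 2, so 51 more Mondays after the first → 52.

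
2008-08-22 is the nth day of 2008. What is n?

235

Days in months before August: 31 + 29 + 31 + 30 + 31 + 30 + 31 = 213.
Plus 22 days into August → day 235.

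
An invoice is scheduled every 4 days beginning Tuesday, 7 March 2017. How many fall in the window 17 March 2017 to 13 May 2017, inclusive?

Occurrences land 4·i days after 7 March 2017 for i = 0, 1, 2, …
17 March 2017 is 10 days after the start; 10 ÷ 4 = 2 remainder 2; since the remainder is 2, round up to i = 3. First occurrence in the window: #4 on 19 March 2017 (3×4 = 12 days in).
13 May 2017 is 67 days after the start; 67 ÷ 4 = 16 remainder 3. Last occurrence in the window: #17 on 10 May 2017.
Occurrences #4 through #17: 14 in total.

14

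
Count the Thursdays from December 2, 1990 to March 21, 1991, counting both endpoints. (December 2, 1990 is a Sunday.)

16

December 2, 1990 is a Sunday; the first Thursday on or after it is December 6, 1990 (4 days later).
From December 6, 1990 to March 21, 1991: 25 + 31 + 28 + 21 = 105 days (rest of December, January, February, March).
105 ÷ 7 = 15 full weeks with remainder 0, so 15 more Thursdays after the first → 16.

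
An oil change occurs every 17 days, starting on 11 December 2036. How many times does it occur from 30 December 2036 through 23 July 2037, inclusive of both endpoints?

Occurrences land 17·i days after 11 December 2036 for i = 0, 1, 2, …
30 December 2036 is 19 days after the start; 19 ÷ 17 = 1 remainder 2; since the remainder is 2, round up to i = 2. First occurrence in the window: #3 on 14 January 2037 (2×17 = 34 days in).
23 July 2037 is 224 days after the start; 224 ÷ 17 = 13 remainder 3. Last occurrence in the window: #14 on 20 July 2037.
Occurrences #3 through #14: 12 in total.

12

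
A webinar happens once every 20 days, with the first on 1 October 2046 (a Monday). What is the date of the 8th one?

18 February 2047

The 8th occurrence is 7 intervals after the first: 7 × 20 = 140 days after 1 October 2046.
October has 31 days — 30 days to the end of October leaves 110.
November has 30 days (80 left).
December has 31 days (49 left).
January has 31 days (18 left).
18 days into February → 18 February 2047.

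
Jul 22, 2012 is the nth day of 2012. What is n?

204

Days in months before Jul: 31 + 29 + 31 + 30 + 31 + 30 = 182.
Plus 22 days into Jul → day 204.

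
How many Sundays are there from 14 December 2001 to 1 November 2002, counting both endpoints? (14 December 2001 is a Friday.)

14 December 2001 is a Friday; the first Sunday on or after it is 16 December 2001 (2 days later).
From 16 December 2001 to 1 November 2002: 15 + 305 = 320 days (rest of 2001, to 1 November 2002 in 2002).
320 ÷ 7 = 45 full weeks with remainder 5, so 45 more Sundays after the first → 46.

46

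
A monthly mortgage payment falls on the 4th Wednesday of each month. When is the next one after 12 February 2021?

February 2021 starts on a Monday; its first Wednesday is the 3rd, so the 4th Wednesday is the 24th — 24 February 2021.
24 February 2021 is after 12 February 2021, so that is the next one.

24 February 2021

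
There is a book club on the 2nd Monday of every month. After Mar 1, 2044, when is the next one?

Mar 2044 starts on a Tuesday; its first Monday is the 7th, so the 2nd Monday is the 14th — Mar 14, 2044.
Mar 14, 2044 is after Mar 1, 2044, so that is the next one.

Mar 14, 2044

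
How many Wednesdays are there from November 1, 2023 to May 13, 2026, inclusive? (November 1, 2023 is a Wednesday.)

133

November 1, 2023 is a Wednesday; the first Wednesday on or after it is November 1, 2023.
From November 1, 2023 to May 13, 2026: 60 + 366 + 365 + 133 = 924 days (rest of 2023, 2024, 2025, to May 13, 2026 in 2026).
924 ÷ 7 = 132 full weeks with remainder 0, so 132 more Wednesdays after the first → 133.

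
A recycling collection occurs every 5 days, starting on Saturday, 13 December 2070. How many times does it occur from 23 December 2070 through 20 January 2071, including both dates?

Occurrences land 5·i days after 13 December 2070 for i = 0, 1, 2, …
23 December 2070 is 10 days after the start; 10 ÷ 5 = 2 remainder 0. First occurrence in the window: #3 on 23 December 2070 (2×5 = 10 days in).
20 January 2071 is 38 days after the start; 38 ÷ 5 = 7 remainder 3. Last occurrence in the window: #8 on 17 January 2071.
Occurrences #3 through #8: 6 in total.

6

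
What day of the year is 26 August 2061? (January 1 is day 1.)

Days in months before August: 31 + 28 + 31 + 30 + 31 + 30 + 31 = 212.
Plus 26 days into August → day 238.

238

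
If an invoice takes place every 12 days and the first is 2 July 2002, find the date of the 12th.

The 12th occurrence is 11 intervals after the first: 11 × 12 = 132 days after 2 July 2002.
July has 31 days — 29 days to the end of July leaves 103.
August has 31 days (72 left).
September has 30 days (42 left).
October has 31 days (11 left).
11 days into November → 11 November 2002.

11 November 2002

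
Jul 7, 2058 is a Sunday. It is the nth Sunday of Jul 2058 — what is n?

1st

Day 7 falls in week ⌈7/7⌉ of the month.
Days 1–7 hold the 1st Sunday, 8–14 the 2nd, 15–21 the 3rd, 22–28 the 4th, 29–31 the 5th.
7 is in the range for the 1st.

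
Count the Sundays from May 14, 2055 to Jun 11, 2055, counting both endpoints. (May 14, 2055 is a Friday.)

May 14, 2055 is a Friday; the first Sunday on or after it is May 16, 2055 (2 days later).
From May 16, 2055 to Jun 11, 2055: 15 + 11 = 26 days (rest of May, Jun).
26 ÷ 7 = 3 full weeks with remainder 5, so 3 more Sundays after the first → 4.

4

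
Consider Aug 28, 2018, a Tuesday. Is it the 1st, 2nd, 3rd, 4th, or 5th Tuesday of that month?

4th

Day 28 falls in week ⌈28/7⌉ of the month.
Days 1–7 hold the 1st Tuesday, 8–14 the 2nd, 15–21 the 3rd, 22–28 the 4th, 29–31 the 5th.
28 is in the range for the 4th.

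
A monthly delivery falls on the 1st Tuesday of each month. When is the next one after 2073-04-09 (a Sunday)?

April 2073 starts on a Saturday, so its 1st Tuesday is 2073-04-04 (3 days in).
That is not after 2073-04-09, so look at May 2073.
May 2073 starts on a Monday, so its 1st Tuesday is 2073-05-02 (1 day in).

2073-05-02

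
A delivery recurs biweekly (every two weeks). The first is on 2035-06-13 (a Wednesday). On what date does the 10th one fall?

The 10th occurrence is 9 intervals after the first: 9 × 14 = 126 days after 2035-06-13.
June has 30 days — 17 days to the end of June leaves 109.
July has 31 days (78 left).
August has 31 days (47 left).
September has 30 days (17 left).
17 days into October → 2035-10-17.

2035-10-17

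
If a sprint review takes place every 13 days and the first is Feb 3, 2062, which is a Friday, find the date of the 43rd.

Aug 3, 2063

The 43rd occurrence is 42 intervals after the first: 42 × 13 = 546 days after Feb 3, 2062.
Feb has 28 days — 25 days to the end of Feb leaves 521.
From end of Feb to end of 2062 is 306 days (215 left).
Jan has 31 days (184 left).
Feb has 28 days (156 left).
Mar has 31 days (125 left).
Apr has 30 days (95 left).
May has 31 days (64 left).
Jun has 30 days (34 left).
Jul has 31 days (3 left).
3 days into Aug → Aug 3, 2063.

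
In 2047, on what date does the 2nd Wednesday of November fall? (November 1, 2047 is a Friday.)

November 13, 2047

November 2047 begins on a Friday, so the first Wednesday is November 6 (5 days later).
The 2nd Wednesday is 1 weeks later: 6 + 7 = 13.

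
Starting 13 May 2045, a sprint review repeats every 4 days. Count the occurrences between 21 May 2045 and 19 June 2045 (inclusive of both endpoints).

Occurrences land 4·i days after 13 May 2045 for i = 0, 1, 2, …
21 May 2045 is 8 days after the start; 8 ÷ 4 = 2 remainder 0. First occurrence in the window: #3 on 21 May 2045 (2×4 = 8 days in).
19 June 2045 is 37 days after the start; 37 ÷ 4 = 9 remainder 1. Last occurrence in the window: #10 on 18 June 2045.
Occurrences #3 through #10: 8 in total.

8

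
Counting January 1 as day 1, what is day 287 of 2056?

January has 31 days (287 − 31 = 256 remain).
February has 29 days (256 − 29 = 227 remain).
March has 31 days (227 − 31 = 196 remain).
April has 30 days (196 − 30 = 166 remain).
May has 31 days (166 − 31 = 135 remain).
June has 30 days (135 − 30 = 105 remain).
July has 31 days (105 − 31 = 74 remain).
August has 31 days (74 − 31 = 43 remain).
September has 30 days (43 − 30 = 13 remain).
13 into October → October 13.

October 13, 2056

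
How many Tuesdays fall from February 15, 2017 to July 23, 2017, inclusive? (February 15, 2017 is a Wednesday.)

22

February 15, 2017 is a Wednesday; the first Tuesday on or after it is February 21, 2017 (6 days later).
From February 21, 2017 to July 23, 2017: 7 + 31 + 30 + 31 + 30 + 23 = 152 days (rest of February, March, April, May, June, July).
152 ÷ 7 = 21 full weeks with remainder 5, so 21 more Tuesdays after the first → 22.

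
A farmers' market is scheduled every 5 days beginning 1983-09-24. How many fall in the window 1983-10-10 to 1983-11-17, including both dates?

Occurrences land 5·i days after 1983-09-24 for i = 0, 1, 2, …
1983-10-10 is 16 days after the start; 16 ÷ 5 = 3 remainder 1; since the remainder is 1, round up to i = 4. First occurrence in the window: #5 on 1983-10-14 (4×5 = 20 days in).
1983-11-17 is 54 days after the start; 54 ÷ 5 = 10 remainder 4. Last occurrence in the window: #11 on 1983-11-13.
Occurrences #5 through #11: 7 in total.

7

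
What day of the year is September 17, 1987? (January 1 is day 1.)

260

Days in months before September: 31 + 28 + 31 + 30 + 31 + 30 + 31 + 31 = 243.
Plus 17 days into September → day 260.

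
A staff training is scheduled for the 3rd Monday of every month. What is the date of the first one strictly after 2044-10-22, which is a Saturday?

October 2044 starts on a Saturday; its first Monday is the 3rd, so the 3rd Monday is the 17th — 2044-10-17.
That is not after 2044-10-22, so look at November 2044.
November 2044 starts on a Tuesday; its first Monday is the 7th, so the 3rd Monday is the 21st — 2044-11-21.

2044-11-21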